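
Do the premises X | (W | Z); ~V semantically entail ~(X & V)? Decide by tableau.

Yes

Initial set: {(X | (W | Z)); ~V; ~~(X & V)}.
~~(X & V): α-rule — add X, V.
× closes — contains both V and ~V.
All 1 branch closes.
Every branch closed, so the premises entail the conclusion.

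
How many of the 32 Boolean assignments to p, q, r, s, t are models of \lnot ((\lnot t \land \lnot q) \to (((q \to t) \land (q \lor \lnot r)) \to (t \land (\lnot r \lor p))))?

Initial set: {\lnot ((\lnot t \land \lnot q) \to (((q \to t) \land (q \lor \lnot r)) \to (t \land (\lnot r \lor p))))}.
\lnot ((\lnot t \land \lnot q) \to (((q \to t) \land (q \lor \lnot r)) \to (t \land (\lnot r \lor p)))): α-rule — add (\lnot t \land \lnot q), \lnot (((q \to t) \land (q \lor \lnot r)) \to (t \land (\lnot r \lor p))).
(\lnot t \land \lnot q): α-rule — add \lnot t, \lnot q.
\lnot (((q \to t) \land (q \lor \lnot r)) \to (t \land (\lnot r \lor p))): α-rule — add ((q \to t) \land (q \lor \lnot r)), \lnot (t \land (\lnot r \lor p)).
((q \to t) \land (q \lor \lnot r)): α-rule — add (q \to t), (q \lor \lnot r).
\lnot (t \land (\lnot r \lor p)): β-rule — branch into \lnot t  //  \lnot (\lnot r \lor p).
  branch 1 (add \lnot t):
    (q \to t): β-rule — branch into \lnot q  //  t.
      branch 1.1 (add \lnot q):
        (q \lor \lnot r): β-rule — branch into q  //  \lnot r.
          branch 1.1.1 (add q):
            × closes — contains both q and \lnot q.
          branch 1.1.2 (add \lnot r):
            ○ open, literals {q=0, r=0, t=0}.
      branch 1.2 (add t):
        × closes — contains both t and \lnot t.
  branch 2 (add \lnot (\lnot r \lor p)):
    \lnot (\lnot r \lor p): α-rule — add \lnot \lnot r, \lnot p.
    (q \to t): β-rule — branch into \lnot q  //  t.
      branch 2.1 (add \lnot q):
        (q \lor \lnot r): β-rule — branch into q  //  \lnot r.
          branch 2.1.1 (add q):
            × closes — contains both q and \lnot q.
          branch 2.1.2 (add \lnot r):
            × closes — contains both r and \lnot r.
      branch 2.2 (add t):
        × closes — contains both t and \lnot t.
5 branches closed, 1 open.
Each open branch fixes some atoms; the unmentioned ones are free. Counting distinct full assignments: branch {q=0, r=0, t=0} (p, s) contributes 4 new. Total: 4.

4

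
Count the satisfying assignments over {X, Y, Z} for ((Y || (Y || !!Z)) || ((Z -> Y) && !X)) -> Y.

5

Initial set: {(((Y || (Y || !!Z)) || ((Z -> Y) && !X)) -> Y)}.
(((Y || (Y || !!Z)) || ((Z -> Y) && !X)) -> Y): β-rule — branch into !((Y || (Y || !!Z)) || ((Z -> Y) && !X))  //  Y.
  branch 1 (add !((Y || (Y || !!Z)) || ((Z -> Y) && !X))):
    !((Y || (Y || !!Z)) || ((Z -> Y) && !X)): α-rule — add !(Y || (Y || !!Z)), !((Z -> Y) && !X).
    !(Y || (Y || !!Z)): α-rule — add !Y, !(Y || !!Z).
    !(Y || !!Z): α-rule — add !Y, !!!Z.
    !!!Z: drop double negation, giving !Z.
    !((Z -> Y) && !X): β-rule — branch into !(Z -> Y)  //  !!X.
      branch 1.1 (add !(Z -> Y)):
        !(Z -> Y): α-rule — add Z, !Y.
        × closes — contains both Z and !Z.
      branch 1.2 (add !!X):
        ○ open, literals {X=T, Y=F, Z=F}.
  branch 2 (add Y):
    ○ open, literals {Y=T}.
1 branch closed, 2 open.
Each open branch fixes some atoms; the unmentioned ones are free. Counting distinct full assignments: branch {X=T, Y=F, Z=F} (none free) contributes 1 new; branch {Y=T} (X, Z) contributes 4 new. Total: 5.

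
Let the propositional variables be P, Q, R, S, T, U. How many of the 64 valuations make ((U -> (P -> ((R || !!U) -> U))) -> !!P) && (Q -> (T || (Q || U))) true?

32

Initial set: {(((U -> (P -> ((R || !!U) -> U))) -> !!P) && (Q -> (T || (Q || U))))}.
(((U -> (P -> ((R || !!U) -> U))) -> !!P) && (Q -> (T || (Q || U)))): α-rule — add ((U -> (P -> ((R || !!U) -> U))) -> !!P), (Q -> (T || (Q || U))).
((U -> (P -> ((R || !!U) -> U))) -> !!P): β-rule — branch into !(U -> (P -> ((R || !!U) -> U)))  //  !!P.
  branch 1 (add !(U -> (P -> ((R || !!U) -> U)))):
    !(U -> (P -> ((R || !!U) -> U))): α-rule — add U, !(P -> ((R || !!U) -> U)).
    !(P -> ((R || !!U) -> U)): α-rule — add P, !((R || !!U) -> U).
    !((R || !!U) -> U): α-rule — add (R || !!U), !U.
    × closes — contains both U and !U.
  branch 2 (add !!P):
    !!P: drop double negation, giving P.
    (Q -> (T || (Q || U))): β-rule — branch into !Q  //  (T || (Q || U)).
      branch 2.1 (add !Q):
        ○ open, literals {P=1, Q=0}.
      branch 2.2 (add (T || (Q || U))):
        (T || (Q || U)): β-rule — branch into T  //  (Q || U).
          branch 2.2.1 (add T):
            ○ open, literals {P=1, T=1}.
          branch 2.2.2 (add (Q || U)):
            (Q || U): β-rule — branch into Q  //  U.
              branch 2.2.2.1 (add Q):
                ○ open, literals {P=1, Q=1}.
              branch 2.2.2.2 (add U):
                ○ open, literals {P=1, U=1}.
1 branch closed, 4 open.
Each open branch fixes some atoms; the unmentioned ones are free. Counting distinct full assignments: branch {P=1, Q=0} (R, S, T, U) contributes 16 new; branch {P=1, T=1} (Q, R, S, U) contributes 8 new; branch {P=1, Q=1} (R, S, T, U) contributes 8 new; branch {P=1, U=1} (Q, R, S, T) contributes 0 new. Total: 32.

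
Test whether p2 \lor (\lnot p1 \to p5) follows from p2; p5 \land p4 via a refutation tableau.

Initial set: {p2; (p5 \land p4); \lnot (p2 \lor (\lnot p1 \to p5))}.
(p5 \land p4): α-rule — add p5, p4.
\lnot (p2 \lor (\lnot p1 \to p5)): α-rule — add \lnot p2, \lnot (\lnot p1 \to p5).
× closes — contains both p2 and \lnot p2.
All 1 branch closes.
Every branch closed, so the premises entail the conclusion.

Yes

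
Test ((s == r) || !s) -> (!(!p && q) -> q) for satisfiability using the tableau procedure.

Satisfiable

Initial set: {(((s == r) || !s) -> (!(!p && q) -> q))}.
(((s == r) || !s) -> (!(!p && q) -> q)): β-rule — branch into !((s == r) || !s)  //  (!(!p && q) -> q).
  branch 1 (add !((s == r) || !s)):
    !((s == r) || !s): α-rule — add !(s == r), !!s.
    !(s == r): β-rule — branch into s, !r  //  !s, r.
      branch 1.1 (add s, !r):
        ○ open, literals {r=F, s=T}.
      branch 1.2 (add !s, r):
        × closes — contains both s and !s.
  branch 2 (add (!(!p && q) -> q)):
    (!(!p && q) -> q): β-rule — branch into !!(!p && q)  //  q.
      branch 2.1 (add !!(!p && q)):
        !!(!p && q): α-rule — add !p, q.
        ○ open, literals {p=F, q=T}.
      branch 2.2 (add q):
        ○ open, literals {q=T}.
1 branch closed, 3 open.
An open branch gives a satisfying assignment: r=F, s=T.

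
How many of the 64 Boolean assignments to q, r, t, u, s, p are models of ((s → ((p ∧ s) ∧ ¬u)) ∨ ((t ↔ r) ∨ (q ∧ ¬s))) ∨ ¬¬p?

56

Initial set: {T (((s → ((p ∧ s) ∧ ¬u)) ∨ ((t ↔ r) ∨ (q ∧ ¬s))) ∨ ¬¬p)}.
T (((s → ((p ∧ s) ∧ ¬u)) ∨ ((t ↔ r) ∨ (q ∧ ¬s))) ∨ ¬¬p): β-rule — branch into T ((s → ((p ∧ s) ∧ ¬u)) ∨ ((t ↔ r) ∨ (q ∧ ¬s)))  //  T ¬¬p.
  branch 1 (add T ((s → ((p ∧ s) ∧ ¬u)) ∨ ((t ↔ r) ∨ (q ∧ ¬s)))):
    T ((s → ((p ∧ s) ∧ ¬u)) ∨ ((t ↔ r) ∨ (q ∧ ¬s))): β-rule — branch into T (s → ((p ∧ s) ∧ ¬u))  //  T ((t ↔ r) ∨ (q ∧ ¬s)).
      branch 1.1 (add T (s → ((p ∧ s) ∧ ¬u))):
        T (s → ((p ∧ s) ∧ ¬u)): β-rule — branch into F s  //  T ((p ∧ s) ∧ ¬u).
          branch 1.1.1 (add F s):
            ○ open, literals {s=0}.
          branch 1.1.2 (add T ((p ∧ s) ∧ ¬u)):
            T ((p ∧ s) ∧ ¬u): α-rule — add T (p ∧ s), T ¬u.
            T (p ∧ s): α-rule — add T p, T s.
            ○ open, literals {p=1, s=1, u=0}.
      branch 1.2 (add T ((t ↔ r) ∨ (q ∧ ¬s))):
        T ((t ↔ r) ∨ (q ∧ ¬s)): β-rule — branch into T (t ↔ r)  //  T (q ∧ ¬s).
          branch 1.2.1 (add T (t ↔ r)):
            T (t ↔ r): β-rule — branch into T t, T r  //  F t, F r.
              branch 1.2.1.1 (add T t, T r):
                ○ open, literals {r=1, t=1}.
              branch 1.2.1.2 (add F t, F r):
                ○ open, literals {r=0, t=0}.
          branch 1.2.2 (add T (q ∧ ¬s)):
            T (q ∧ ¬s): α-rule — add T q, T ¬s.
            ○ open, literals {q=1, s=0}.
  branch 2 (add T ¬¬p):
    T ¬¬p: drop double negation, giving T p.
    ○ open, literals {p=1}.
0 branches closed, 6 open.
Each open branch fixes some atoms; the unmentioned ones are free. Counting distinct full assignments: branch {s=0} (q, r, t, u, p) contributes 32 new; branch {p=1, s=1, u=0} (q, r, t) contributes 8 new; branch {r=1, t=1} (q, u, s, p) contributes 6 new; branch {r=0, t=0} (q, u, s, p) contributes 6 new; branch {q=1, s=0} (r, t, u, p) contributes 0 new; branch {p=1} (q, r, t, u, s) contributes 4 new. Total: 56.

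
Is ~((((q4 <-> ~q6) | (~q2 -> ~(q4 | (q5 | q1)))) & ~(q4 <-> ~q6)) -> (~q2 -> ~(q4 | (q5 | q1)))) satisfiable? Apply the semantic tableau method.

Unsatisfiable

Initial set: {~((((q4 <-> ~q6) | (~q2 -> ~(q4 | (q5 | q1)))) & ~(q4 <-> ~q6)) -> (~q2 -> ~(q4 | (q5 | q1))))}.
~((((q4 <-> ~q6) | (~q2 -> ~(q4 | (q5 | q1)))) & ~(q4 <-> ~q6)) -> (~q2 -> ~(q4 | (q5 | q1)))): α-rule — add (((q4 <-> ~q6) | (~q2 -> ~(q4 | (q5 | q1)))) & ~(q4 <-> ~q6)), ~(~q2 -> ~(q4 | (q5 | q1))).
(((q4 <-> ~q6) | (~q2 -> ~(q4 | (q5 | q1)))) & ~(q4 <-> ~q6)): α-rule — add ((q4 <-> ~q6) | (~q2 -> ~(q4 | (q5 | q1)))), ~(q4 <-> ~q6).
~(~q2 -> ~(q4 | (q5 | q1))): α-rule — add ~q2, ~~(q4 | (q5 | q1)).
((q4 <-> ~q6) | (~q2 -> ~(q4 | (q5 | q1)))): β-rule — branch into (q4 <-> ~q6)  //  (~q2 -> ~(q4 | (q5 | q1))).
  branch 1 (add (q4 <-> ~q6)):
    ~(q4 <-> ~q6): β-rule — branch into q4, ~~q6  //  ~q4, ~q6.
      branch 1.1 (add q4, ~~q6):
        ~~(q4 | (q5 | q1)): β-rule — branch into q4  //  (q5 | q1).
          branch 1.1.1 (add q4):
            (q4 <-> ~q6): β-rule — branch into q4, ~q6  //  ~q4, ~~q6.
              branch 1.1.1.1 (add q4, ~q6):
                × closes — contains both q6 and ~q6.
              branch 1.1.1.2 (add ~q4, ~~q6):
                × closes — contains both q4 and ~q4.
          branch 1.1.2 (add (q5 | q1)):
            (q4 <-> ~q6): β-rule — branch into q4, ~q6  //  ~q4, ~~q6.
              branch 1.1.2.1 (add q4, ~q6):
                × closes — contains both q6 and ~q6.
              branch 1.1.2.2 (add ~q4, ~~q6):
                × closes — contains both q4 and ~q4.
      branch 1.2 (add ~q4, ~q6):
        ~~(q4 | (q5 | q1)): β-rule — branch into q4  //  (q5 | q1).
          branch 1.2.1 (add q4):
            × closes — contains both q4 and ~q4.
          branch 1.2.2 (add (q5 | q1)):
            (q4 <-> ~q6): β-rule — branch into q4, ~q6  //  ~q4, ~~q6.
              branch 1.2.2.1 (add q4, ~q6):
                × closes — contains both q4 and ~q4.
              branch 1.2.2.2 (add ~q4, ~~q6):
                × closes — contains both q6 and ~q6.
  branch 2 (add (~q2 -> ~(q4 | (q5 | q1)))):
    ~(q4 <-> ~q6): β-rule — branch into q4, ~~q6  //  ~q4, ~q6.
      branch 2.1 (add q4, ~~q6):
        ~~(q4 | (q5 | q1)): β-rule — branch into q4  //  (q5 | q1).
          branch 2.1.1 (add q4):
            (~q2 -> ~(q4 | (q5 | q1))): β-rule — branch into ~~q2  //  ~(q4 | (q5 | q1)).
              branch 2.1.1.1 (add ~~q2):
                × closes — contains both q2 and ~q2.
              branch 2.1.1.2 (add ~(q4 | (q5 | q1))):
                ~(q4 | (q5 | q1)): α-rule — add ~q4, ~(q5 | q1).
                × closes — contains both q4 and ~q4.
          branch 2.1.2 (add (q5 | q1)):
            (~q2 -> ~(q4 | (q5 | q1))): β-rule — branch into ~~q2  //  ~(q4 | (q5 | q1)).
              branch 2.1.2.1 (add ~~q2):
                × closes — contains both q2 and ~q2.
              branch 2.1.2.2 (add ~(q4 | (q5 | q1))):
                ~(q4 | (q5 | q1)): α-rule — add ~q4, ~(q5 | q1).
                × closes — contains both q4 and ~q4.
      branch 2.2 (add ~q4, ~q6):
        ~~(q4 | (q5 | q1)): β-rule — branch into q4  //  (q5 | q1).
          branch 2.2.1 (add q4):
            × closes — contains both q4 and ~q4.
          branch 2.2.2 (add (q5 | q1)):
            (~q2 -> ~(q4 | (q5 | q1))): β-rule — branch into ~~q2  //  ~(q4 | (q5 | q1)).
              branch 2.2.2.1 (add ~~q2):
                × closes — contains both q2 and ~q2.
              branch 2.2.2.2 (add ~(q4 | (q5 | q1))):
                ~(q4 | (q5 | q1)): α-rule — add ~q4, ~(q5 | q1).
                ~(q5 | q1): α-rule — add ~q5, ~q1.
                (q5 | q1): β-rule — branch into q5  //  q1.
                  branch 2.2.2.2.1 (add q5):
                    × closes — contains both q5 and ~q5.
                  branch 2.2.2.2.2 (add q1):
                    × closes — contains both q1 and ~q1.
All 15 branches close.
Every branch closed; the formula is unsatisfiable.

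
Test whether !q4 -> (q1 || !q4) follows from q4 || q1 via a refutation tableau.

Yes

Initial set: {T (q4 || q1); F (!q4 -> (q1 || !q4))}.
F (!q4 -> (q1 || !q4)): α-rule — add T !q4, F (q1 || !q4).
F (q1 || !q4): α-rule — add F q1, F !q4.
× closes — contains both q4 and !q4.
All 1 branch closes.
Every branch closed, so the premises entail the conclusion.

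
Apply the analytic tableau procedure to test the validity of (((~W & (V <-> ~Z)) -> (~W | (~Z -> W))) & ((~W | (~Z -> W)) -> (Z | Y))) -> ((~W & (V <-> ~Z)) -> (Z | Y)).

Valid

Assume the negation and expand:
Initial set: {~((((~W & (V <-> ~Z)) -> (~W | (~Z -> W))) & ((~W | (~Z -> W)) -> (Z | Y))) -> ((~W & (V <-> ~Z)) -> (Z | Y)))}.
~((((~W & (V <-> ~Z)) -> (~W | (~Z -> W))) & ((~W | (~Z -> W)) -> (Z | Y))) -> ((~W & (V <-> ~Z)) -> (Z | Y))): α-rule — add (((~W & (V <-> ~Z)) -> (~W | (~Z -> W))) & ((~W | (~Z -> W)) -> (Z | Y))), ~((~W & (V <-> ~Z)) -> (Z | Y)).
(((~W & (V <-> ~Z)) -> (~W | (~Z -> W))) & ((~W | (~Z -> W)) -> (Z | Y))): α-rule — add ((~W & (V <-> ~Z)) -> (~W | (~Z -> W))), ((~W | (~Z -> W)) -> (Z | Y)).
~((~W & (V <-> ~Z)) -> (Z | Y)): α-rule — add (~W & (V <-> ~Z)), ~(Z | Y).
(~W & (V <-> ~Z)): α-rule — add ~W, (V <-> ~Z).
~(Z | Y): α-rule — add ~Z, ~Y.
((~W & (V <-> ~Z)) -> (~W | (~Z -> W))): β-rule — branch into ~(~W & (V <-> ~Z))  //  (~W | (~Z -> W)).
  branch 1 (add ~(~W & (V <-> ~Z))):
    ((~W | (~Z -> W)) -> (Z | Y)): β-rule — branch into ~(~W | (~Z -> W))  //  (Z | Y).
      branch 1.1 (add ~(~W | (~Z -> W))):
        ~(~W | (~Z -> W)): α-rule — add ~~W, ~(~Z -> W).
        × closes — contains both W and ~W.
      branch 1.2 (add (Z | Y)):
        (V <-> ~Z): β-rule — branch into V, ~Z  //  ~V, ~~Z.
          branch 1.2.1 (add V, ~Z):
            ~(~W & (V <-> ~Z)): β-rule — branch into ~~W  //  ~(V <-> ~Z).
              branch 1.2.1.1 (add ~~W):
                × closes — contains both W and ~W.
              branch 1.2.1.2 (add ~(V <-> ~Z)):
                (Z | Y): β-rule — branch into Z  //  Y.
                  branch 1.2.1.2.1 (add Z):
                    × closes — contains both Z and ~Z.
                  branch 1.2.1.2.2 (add Y):
                    × closes — contains both Y and ~Y.
          branch 1.2.2 (add ~V, ~~Z):
            × closes — contains both Z and ~Z.
  branch 2 (add (~W | (~Z -> W))):
    ((~W | (~Z -> W)) -> (Z | Y)): β-rule — branch into ~(~W | (~Z -> W))  //  (Z | Y).
      branch 2.1 (add ~(~W | (~Z -> W))):
        ~(~W | (~Z -> W)): α-rule — add ~~W, ~(~Z -> W).
        × closes — contains both W and ~W.
      branch 2.2 (add (Z | Y)):
        (V <-> ~Z): β-rule — branch into V, ~Z  //  ~V, ~~Z.
          branch 2.2.1 (add V, ~Z):
            (~W | (~Z -> W)): β-rule — branch into ~W  //  (~Z -> W).
              branch 2.2.1.1 (add ~W):
                (Z | Y): β-rule — branch into Z  //  Y.
                  branch 2.2.1.1.1 (add Z):
                    × closes — contains both Z and ~Z.
                  branch 2.2.1.1.2 (add Y):
                    × closes — contains both Y and ~Y.
              branch 2.2.1.2 (add (~Z -> W)):
                (Z | Y): β-rule — branch into Z  //  Y.
                  branch 2.2.1.2.1 (add Z):
                    × closes — contains both Z and ~Z.
                  branch 2.2.1.2.2 (add Y):
                    × closes — contains both Y and ~Y.
          branch 2.2.2 (add ~V, ~~Z):
            × closes — contains both Z and ~Z.
All 11 branches close.
Every branch closed, so the negation is unsatisfiable and the formula is valid.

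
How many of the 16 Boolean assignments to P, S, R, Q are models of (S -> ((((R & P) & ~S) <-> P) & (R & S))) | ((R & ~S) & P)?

Initial set: {((S -> ((((R & P) & ~S) <-> P) & (R & S))) | ((R & ~S) & P))}.
((S -> ((((R & P) & ~S) <-> P) & (R & S))) | ((R & ~S) & P)): β-rule — branch into (S -> ((((R & P) & ~S) <-> P) & (R & S)))  //  ((R & ~S) & P).
  branch 1 (add (S -> ((((R & P) & ~S) <-> P) & (R & S)))):
    (S -> ((((R & P) & ~S) <-> P) & (R & S))): β-rule — branch into ~S  //  ((((R & P) & ~S) <-> P) & (R & S)).
      branch 1.1 (add ~S):
        ○ open, literals {S=false}.
      branch 1.2 (add ((((R & P) & ~S) <-> P) & (R & S))):
        ((((R & P) & ~S) <-> P) & (R & S)): α-rule — add (((R & P) & ~S) <-> P), (R & S).
        (R & S): α-rule — add R, S.
        (((R & P) & ~S) <-> P): β-rule — branch into ((R & P) & ~S), P  //  ~((R & P) & ~S), ~P.
          branch 1.2.1 (add ((R & P) & ~S), P):
            ((R & P) & ~S): α-rule — add (R & P), ~S.
            × closes — contains both S and ~S.
          branch 1.2.2 (add ~((R & P) & ~S), ~P):
            ~((R & P) & ~S): β-rule — branch into ~(R & P)  //  ~~S.
              branch 1.2.2.1 (add ~(R & P)):
                ~(R & P): β-rule — branch into ~R  //  ~P.
                  branch 1.2.2.1.1 (add ~R):
                    × closes — contains both R and ~R.
                  branch 1.2.2.1.2 (add ~P):
                    ○ open, literals {P=false, R=true, S=true}.
              branch 1.2.2.2 (add ~~S):
                ○ open, literals {P=false, R=true, S=true}.
  branch 2 (add ((R & ~S) & P)):
    ((R & ~S) & P): α-rule — add (R & ~S), P.
    (R & ~S): α-rule — add R, ~S.
    ○ open, literals {P=true, R=true, S=false}.
2 branches closed, 4 open.
Each open branch fixes some atoms; the unmentioned ones are free. Counting distinct full assignments: branch {S=false} (P, R, Q) contributes 8 new; branch {P=false, R=true, S=true} (Q) contributes 2 new; branch {P=false, R=true, S=true} (Q) contributes 0 new; branch {P=true, R=true, S=false} (Q) contributes 0 new. Total: 10.

10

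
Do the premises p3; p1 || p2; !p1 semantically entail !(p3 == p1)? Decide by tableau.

Initial set: {p3; (p1 || p2); !p1; !!(p3 == p1)}.
(p1 || p2): β-rule — branch into p1  //  p2.
  branch 1 (add p1):
    × closes — contains both p1 and !p1.
  branch 2 (add p2):
    !!(p3 == p1): β-rule — branch into p3, p1  //  !p3, !p1.
      branch 2.1 (add p3, p1):
        × closes — contains both p1 and !p1.
      branch 2.2 (add !p3, !p1):
        × closes — contains both p3 and !p3.
All 3 branches close.
Every branch closed, so the premises entail the conclusion.

Yes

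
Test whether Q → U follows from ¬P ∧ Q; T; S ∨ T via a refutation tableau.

Initial set: {(¬P ∧ Q); T; (S ∨ T); ¬(Q → U)}.
(¬P ∧ Q): α-rule — add ¬P, Q.
¬(Q → U): α-rule — add Q, ¬U.
(S ∨ T): β-rule — branch into S  //  T.
  branch 1 (add S):
    ○ open, literals {P=0, Q=1, S=1, T=1, U=0}.
  branch 2 (add T):
    ○ open, literals {P=0, Q=1, T=1, U=0}.
0 branches closed, 2 open.
An open branch gives a countermodel: P=0, Q=1, S=1, T=1, U=0 (unmentioned atoms arbitrary); the premises hold there but the conclusion fails.

No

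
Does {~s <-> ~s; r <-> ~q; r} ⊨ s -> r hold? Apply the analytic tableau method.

Yes

Initial set: {(~s <-> ~s); (r <-> ~q); r; ~(s -> r)}.
~(s -> r): α-rule — add s, ~r.
× closes — contains both r and ~r.
All 1 branch closes.
Every branch closed, so the premises entail the conclusion.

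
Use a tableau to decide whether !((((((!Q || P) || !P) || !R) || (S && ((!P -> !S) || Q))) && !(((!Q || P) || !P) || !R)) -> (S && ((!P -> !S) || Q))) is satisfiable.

Initial set: {!((((((!Q || P) || !P) || !R) || (S && ((!P -> !S) || Q))) && !(((!Q || P) || !P) || !R)) -> (S && ((!P -> !S) || Q)))}.
!((((((!Q || P) || !P) || !R) || (S && ((!P -> !S) || Q))) && !(((!Q || P) || !P) || !R)) -> (S && ((!P -> !S) || Q))): α-rule — add (((((!Q || P) || !P) || !R) || (S && ((!P -> !S) || Q))) && !(((!Q || P) || !P) || !R)), !(S && ((!P -> !S) || Q)).
(((((!Q || P) || !P) || !R) || (S && ((!P -> !S) || Q))) && !(((!Q || P) || !P) || !R)): α-rule — add ((((!Q || P) || !P) || !R) || (S && ((!P -> !S) || Q))), !(((!Q || P) || !P) || !R).
!(((!Q || P) || !P) || !R): α-rule — add !((!Q || P) || !P), !!R.
!((!Q || P) || !P): α-rule — add !(!Q || P), !!P.
!(!Q || P): α-rule — add !!Q, !P.
× closes — contains both P and !P.
All 1 branch closes.
Every branch closed; the formula is unsatisfiable.

Unsatisfiable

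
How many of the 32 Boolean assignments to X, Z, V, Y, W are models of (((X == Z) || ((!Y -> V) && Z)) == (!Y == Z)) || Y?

Initial set: {((((X == Z) || ((!Y -> V) && Z)) == (!Y == Z)) || Y)}.
((((X == Z) || ((!Y -> V) && Z)) == (!Y == Z)) || Y): β-rule — branch into (((X == Z) || ((!Y -> V) && Z)) == (!Y == Z))  //  Y.
  branch 1 (add (((X == Z) || ((!Y -> V) && Z)) == (!Y == Z))):
    (((X == Z) || ((!Y -> V) && Z)) == (!Y == Z)): β-rule — branch into ((X == Z) || ((!Y -> V) && Z)), (!Y == Z)  //  !((X == Z) || ((!Y -> V) && Z)), !(!Y == Z).
      branch 1.1 (add ((X == Z) || ((!Y -> V) && Z)), (!Y == Z)):
        ((X == Z) || ((!Y -> V) && Z)): β-rule — branch into (X == Z)  //  ((!Y -> V) && Z).
          branch 1.1.1 (add (X == Z)):
            (!Y == Z): β-rule — branch into !Y, Z  //  !!Y, !Z.
              branch 1.1.1.1 (add !Y, Z):
                (X == Z): β-rule — branch into X, Z  //  !X, !Z.
                  branch 1.1.1.1.1 (add X, Z):
                    ○ open, literals {X=T, Y=F, Z=T}.
                  branch 1.1.1.1.2 (add !X, !Z):
                    × closes — contains both Z and !Z.
              branch 1.1.1.2 (add !!Y, !Z):
                (X == Z): β-rule — branch into X, Z  //  !X, !Z.
                  branch 1.1.1.2.1 (add X, Z):
                    × closes — contains both Z and !Z.
                  branch 1.1.1.2.2 (add !X, !Z):
                    ○ open, literals {X=F, Y=T, Z=F}.
          branch 1.1.2 (add ((!Y -> V) && Z)):
            ((!Y -> V) && Z): α-rule — add (!Y -> V), Z.
            (!Y == Z): β-rule — branch into !Y, Z  //  !!Y, !Z.
              branch 1.1.2.1 (add !Y, Z):
                (!Y -> V): β-rule — branch into !!Y  //  V.
                  branch 1.1.2.1.1 (add !!Y):
                    × closes — contains both Y and !Y.
                  branch 1.1.2.1.2 (add V):
                    ○ open, literals {V=T, Y=F, Z=T}.
              branch 1.1.2.2 (add !!Y, !Z):
                × closes — contains both Z and !Z.
      branch 1.2 (add !((X == Z) || ((!Y -> V) && Z)), !(!Y == Z)):
        !((X == Z) || ((!Y -> V) && Z)): α-rule — add !(X == Z), !((!Y -> V) && Z).
        !(!Y == Z): β-rule — branch into !Y, !Z  //  !!Y, Z.
          branch 1.2.1 (add !Y, !Z):
            !(X == Z): β-rule — branch into X, !Z  //  !X, Z.
              branch 1.2.1.1 (add X, !Z):
                !((!Y -> V) && Z): β-rule — branch into !(!Y -> V)  //  !Z.
                  branch 1.2.1.1.1 (add !(!Y -> V)):
                    !(!Y -> V): α-rule — add !Y, !V.
                    ○ open, literals {V=F, X=T, Y=F, Z=F}.
                  branch 1.2.1.1.2 (add !Z):
                    ○ open, literals {X=T, Y=F, Z=F}.
              branch 1.2.1.2 (add !X, Z):
                × closes — contains both Z and !Z.
          branch 1.2.2 (add !!Y, Z):
            !(X == Z): β-rule — branch into X, !Z  //  !X, Z.
              branch 1.2.2.1 (add X, !Z):
                × closes — contains both Z and !Z.
              branch 1.2.2.2 (add !X, Z):
                !((!Y -> V) && Z): β-rule — branch into !(!Y -> V)  //  !Z.
                  branch 1.2.2.2.1 (add !(!Y -> V)):
                    !(!Y -> V): α-rule — add !Y, !V.
                    × closes — contains both Y and !Y.
                  branch 1.2.2.2.2 (add !Z):
                    × closes — contains both Z and !Z.
  branch 2 (add Y):
    ○ open, literals {Y=T}.
8 branches closed, 6 open.
Each open branch fixes some atoms; the unmentioned ones are free. Counting distinct full assignments: branch {X=T, Y=F, Z=T} (V, W) contributes 4 new; branch {X=F, Y=T, Z=F} (V, W) contributes 4 new; branch {V=T, Y=F, Z=T} (X, W) contributes 2 new; branch {V=F, X=T, Y=F, Z=F} (W) contributes 2 new; branch {X=T, Y=F, Z=F} (V, W) contributes 2 new; branch {Y=T} (X, Z, V, W) contributes 12 new. Total: 26.

26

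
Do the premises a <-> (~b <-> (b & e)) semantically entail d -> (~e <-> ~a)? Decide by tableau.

No

Initial set: {(a <-> (~b <-> (b & e))); ~(d -> (~e <-> ~a))}.
~(d -> (~e <-> ~a)): α-rule — add d, ~(~e <-> ~a).
(a <-> (~b <-> (b & e))): β-rule — branch into a, (~b <-> (b & e))  //  ~a, ~(~b <-> (b & e)).
  branch 1 (add a, (~b <-> (b & e))):
    ~(~e <-> ~a): β-rule — branch into ~e, ~~a  //  ~~e, ~a.
      branch 1.1 (add ~e, ~~a):
        (~b <-> (b & e)): β-rule — branch into ~b, (b & e)  //  ~~b, ~(b & e).
          branch 1.1.1 (add ~b, (b & e)):
            (b & e): α-rule — add b, e.
            × closes — contains both b and ~b.
          branch 1.1.2 (add ~~b, ~(b & e)):
            ~(b & e): β-rule — branch into ~b  //  ~e.
              branch 1.1.2.1 (add ~b):
                × closes — contains both b and ~b.
              branch 1.1.2.2 (add ~e):
                ○ open, literals {a=T, b=T, d=T, e=F}.
      branch 1.2 (add ~~e, ~a):
        × closes — contains both a and ~a.
  branch 2 (add ~a, ~(~b <-> (b & e))):
    ~(~e <-> ~a): β-rule — branch into ~e, ~~a  //  ~~e, ~a.
      branch 2.1 (add ~e, ~~a):
        × closes — contains both a and ~a.
      branch 2.2 (add ~~e, ~a):
        ~(~b <-> (b & e)): β-rule — branch into ~b, ~(b & e)  //  ~~b, (b & e).
          branch 2.2.1 (add ~b, ~(b & e)):
            ~(b & e): β-rule — branch into ~b  //  ~e.
              branch 2.2.1.1 (add ~b):
                ○ open, literals {a=F, b=F, d=T, e=T}.
              branch 2.2.1.2 (add ~e):
                × closes — contains both e and ~e.
          branch 2.2.2 (add ~~b, (b & e)):
            (b & e): α-rule — add b, e.
            ○ open, literals {a=F, b=T, d=T, e=T}.
5 branches closed, 3 open.
An open branch gives a countermodel: a=T, b=T, d=T, e=F (unmentioned atoms arbitrary); the premises hold there but the conclusion fails.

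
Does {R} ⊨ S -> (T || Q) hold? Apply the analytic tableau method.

Initial set: {T R; F (S -> (T || Q))}.
F (S -> (T || Q)): α-rule — add T S, F (T || Q).
F (T || Q): α-rule — add F T, F Q.
○ open, literals {Q=0, R=1, S=1, T=0}.
0 branches closed, 1 open.
An open branch gives a countermodel: Q=0, R=1, S=1, T=0 (unmentioned atoms arbitrary); the premises hold there but the conclusion fails.

No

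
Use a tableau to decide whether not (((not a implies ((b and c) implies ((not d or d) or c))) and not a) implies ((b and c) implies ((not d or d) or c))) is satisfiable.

Initial set: {not (((not a implies ((b and c) implies ((not d or d) or c))) and not a) implies ((b and c) implies ((not d or d) or c)))}.
not (((not a implies ((b and c) implies ((not d or d) or c))) and not a) implies ((b and c) implies ((not d or d) or c))): α-rule — add ((not a implies ((b and c) implies ((not d or d) or c))) and not a), not ((b and c) implies ((not d or d) or c)).
((not a implies ((b and c) implies ((not d or d) or c))) and not a): α-rule — add (not a implies ((b and c) implies ((not d or d) or c))), not a.
not ((b and c) implies ((not d or d) or c)): α-rule — add (b and c), not ((not d or d) or c).
(b and c): α-rule — add b, c.
not ((not d or d) or c): α-rule — add not (not d or d), not c.
× closes — contains both c and not c.
All 1 branch closes.
Every branch closed; the formula is unsatisfiable.

Unsatisfiable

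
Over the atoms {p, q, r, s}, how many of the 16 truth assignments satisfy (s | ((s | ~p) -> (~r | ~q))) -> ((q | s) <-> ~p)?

Initial set: {((s | ((s | ~p) -> (~r | ~q))) -> ((q | s) <-> ~p))}.
((s | ((s | ~p) -> (~r | ~q))) -> ((q | s) <-> ~p)): β-rule — branch into ~(s | ((s | ~p) -> (~r | ~q)))  //  ((q | s) <-> ~p).
  branch 1 (add ~(s | ((s | ~p) -> (~r | ~q)))):
    ~(s | ((s | ~p) -> (~r | ~q))): α-rule — add ~s, ~((s | ~p) -> (~r | ~q)).
    ~((s | ~p) -> (~r | ~q)): α-rule — add (s | ~p), ~(~r | ~q).
    ~(~r | ~q): α-rule — add ~~r, ~~q.
    (s | ~p): β-rule — branch into s  //  ~p.
      branch 1.1 (add s):
        × closes — contains both s and ~s.
      branch 1.2 (add ~p):
        ○ open, literals {p=0, q=1, r=1, s=0}.
  branch 2 (add ((q | s) <-> ~p)):
    ((q | s) <-> ~p): β-rule — branch into (q | s), ~p  //  ~(q | s), ~~p.
      branch 2.1 (add (q | s), ~p):
        (q | s): β-rule — branch into q  //  s.
          branch 2.1.1 (add q):
            ○ open, literals {p=0, q=1}.
          branch 2.1.2 (add s):
            ○ open, literals {p=0, s=1}.
      branch 2.2 (add ~(q | s), ~~p):
        ~(q | s): α-rule — add ~q, ~s.
        ○ open, literals {p=1, q=0, s=0}.
1 branch closed, 4 open.
Each open branch fixes some atoms; the unmentioned ones are free. Counting distinct full assignments: branch {p=0, q=1, r=1, s=0} (none free) contributes 1 new; branch {p=0, q=1} (r, s) contributes 3 new; branch {p=0, s=1} (q, r) contributes 2 new; branch {p=1, q=0, s=0} (r) contributes 2 new. Total: 8.

8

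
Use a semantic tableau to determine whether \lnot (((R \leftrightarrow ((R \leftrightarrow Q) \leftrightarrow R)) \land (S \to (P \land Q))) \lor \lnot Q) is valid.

Not valid

Assume the negation and expand:
Initial set: {\lnot \lnot (((R \leftrightarrow ((R \leftrightarrow Q) \leftrightarrow R)) \land (S \to (P \land Q))) \lor \lnot Q)}.
\lnot \lnot (((R \leftrightarrow ((R \leftrightarrow Q) \leftrightarrow R)) \land (S \to (P \land Q))) \lor \lnot Q): β-rule — branch into ((R \leftrightarrow ((R \leftrightarrow Q) \leftrightarrow R)) \land (S \to (P \land Q)))  //  \lnot Q.
  branch 1 (add ((R \leftrightarrow ((R \leftrightarrow Q) \leftrightarrow R)) \land (S \to (P \land Q)))):
    ((R \leftrightarrow ((R \leftrightarrow Q) \leftrightarrow R)) \land (S \to (P \land Q))): α-rule — add (R \leftrightarrow ((R \leftrightarrow Q) \leftrightarrow R)), (S \to (P \land Q)).
    (R \leftrightarrow ((R \leftrightarrow Q) \leftrightarrow R)): β-rule — branch into R, ((R \leftrightarrow Q) \leftrightarrow R)  //  \lnot R, \lnot ((R \leftrightarrow Q) \leftrightarrow R).
      branch 1.1 (add R, ((R \leftrightarrow Q) \leftrightarrow R)):
        (S \to (P \land Q)): β-rule — branch into \lnot S  //  (P \land Q).
          branch 1.1.1 (add \lnot S):
            ((R \leftrightarrow Q) \leftrightarrow R): β-rule — branch into (R \leftrightarrow Q), R  //  \lnot (R \leftrightarrow Q), \lnot R.
              branch 1.1.1.1 (add (R \leftrightarrow Q), R):
                (R \leftrightarrow Q): β-rule — branch into R, Q  //  \lnot R, \lnot Q.
                  branch 1.1.1.1.1 (add R, Q):
                    ○ open, literals {Q=1, R=1, S=0}.
                  branch 1.1.1.1.2 (add \lnot R, \lnot Q):
                    × closes — contains both R and \lnot R.
              branch 1.1.1.2 (add \lnot (R \leftrightarrow Q), \lnot R):
                × closes — contains both R and \lnot R.
          branch 1.1.2 (add (P \land Q)):
            (P \land Q): α-rule — add P, Q.
            ((R \leftrightarrow Q) \leftrightarrow R): β-rule — branch into (R \leftrightarrow Q), R  //  \lnot (R \leftrightarrow Q), \lnot R.
              branch 1.1.2.1 (add (R \leftrightarrow Q), R):
                (R \leftrightarrow Q): β-rule — branch into R, Q  //  \lnot R, \lnot Q.
                  branch 1.1.2.1.1 (add R, Q):
                    ○ open, literals {P=1, Q=1, R=1}.
                  branch 1.1.2.1.2 (add \lnot R, \lnot Q):
                    × closes — contains both R and \lnot R.
              branch 1.1.2.2 (add \lnot (R \leftrightarrow Q), \lnot R):
                × closes — contains both R and \lnot R.
      branch 1.2 (add \lnot R, \lnot ((R \leftrightarrow Q) \leftrightarrow R)):
        (S \to (P \land Q)): β-rule — branch into \lnot S  //  (P \land Q).
          branch 1.2.1 (add \lnot S):
            \lnot ((R \leftrightarrow Q) \leftrightarrow R): β-rule — branch into (R \leftrightarrow Q), \lnot R  //  \lnot (R \leftrightarrow Q), R.
              branch 1.2.1.1 (add (R \leftrightarrow Q), \lnot R):
                (R \leftrightarrow Q): β-rule — branch into R, Q  //  \lnot R, \lnot Q.
                  branch 1.2.1.1.1 (add R, Q):
                    × closes — contains both R and \lnot R.
                  branch 1.2.1.1.2 (add \lnot R, \lnot Q):
                    ○ open, literals {Q=0, R=0, S=0}.
              branch 1.2.1.2 (add \lnot (R \leftrightarrow Q), R):
                × closes — contains both R and \lnot R.
          branch 1.2.2 (add (P \land Q)):
            (P \land Q): α-rule — add P, Q.
            \lnot ((R \leftrightarrow Q) \leftrightarrow R): β-rule — branch into (R \leftrightarrow Q), \lnot R  //  \lnot (R \leftrightarrow Q), R.
              branch 1.2.2.1 (add (R \leftrightarrow Q), \lnot R):
                (R \leftrightarrow Q): β-rule — branch into R, Q  //  \lnot R, \lnot Q.
                  branch 1.2.2.1.1 (add R, Q):
                    × closes — contains both R and \lnot R.
                  branch 1.2.2.1.2 (add \lnot R, \lnot Q):
                    × closes — contains both Q and \lnot Q.
              branch 1.2.2.2 (add \lnot (R \leftrightarrow Q), R):
                × closes — contains both R and \lnot R.
  branch 2 (add \lnot Q):
    ○ open, literals {Q=0}.
9 branches closed, 4 open.
An open branch gives a countermodel: Q=1, R=1, S=0 (unmentioned atoms arbitrary); under it the original formula is false.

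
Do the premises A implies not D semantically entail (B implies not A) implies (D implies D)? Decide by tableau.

Initial set: {(A implies not D); not ((B implies not A) implies (D implies D))}.
not ((B implies not A) implies (D implies D)): α-rule — add (B implies not A), not (D implies D).
not (D implies D): α-rule — add D, not D.
× closes — contains both D and not D.
All 1 branch closes.
Every branch closed, so the premises entail the conclusion.

Yes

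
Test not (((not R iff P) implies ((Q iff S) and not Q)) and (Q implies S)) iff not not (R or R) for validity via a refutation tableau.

Assume the negation and expand:
Initial set: {not (not (((not R iff P) implies ((Q iff S) and not Q)) and (Q implies S)) iff not not (R or R))}.
not (not (((not R iff P) implies ((Q iff S) and not Q)) and (Q implies S)) iff not not (R or R)): β-rule — branch into not (((not R iff P) implies ((Q iff S) and not Q)) and (Q implies S)), not not not (R or R)  //  not not (((not R iff P) implies ((Q iff S) and not Q)) and (Q implies S)), not not (R or R).
  branch 1 (add not (((not R iff P) implies ((Q iff S) and not Q)) and (Q implies S)), not not not (R or R)):
    not not not (R or R): drop double negation, giving not (R or R).
    not (R or R): α-rule — add not R, not R.
    not (((not R iff P) implies ((Q iff S) and not Q)) and (Q implies S)): β-rule — branch into not ((not R iff P) implies ((Q iff S) and not Q))  //  not (Q implies S).
      branch 1.1 (add not ((not R iff P) implies ((Q iff S) and not Q))):
        not ((not R iff P) implies ((Q iff S) and not Q)): α-rule — add (not R iff P), not ((Q iff S) and not Q).
        (not R iff P): β-rule — branch into not R, P  //  not not R, not P.
          branch 1.1.1 (add not R, P):
            not ((Q iff S) and not Q): β-rule — branch into not (Q iff S)  //  not not Q.
              branch 1.1.1.1 (add not (Q iff S)):
                not (Q iff S): β-rule — branch into Q, not S  //  not Q, S.
                  branch 1.1.1.1.1 (add Q, not S):
                    ○ open, literals {P=1, Q=1, R=0, S=0}.
                  branch 1.1.1.1.2 (add not Q, S):
                    ○ open, literals {P=1, Q=0, R=0, S=1}.
              branch 1.1.1.2 (add not not Q):
                ○ open, literals {P=1, Q=1, R=0}.
          branch 1.1.2 (add not not R, not P):
            × closes — contains both R and not R.
      branch 1.2 (add not (Q implies S)):
        not (Q implies S): α-rule — add Q, not S.
        ○ open, literals {Q=1, R=0, S=0}.
  branch 2 (add not not (((not R iff P) implies ((Q iff S) and not Q)) and (Q implies S)), not not (R or R)):
    not not (((not R iff P) implies ((Q iff S) and not Q)) and (Q implies S)): α-rule — add ((not R iff P) implies ((Q iff S) and not Q)), (Q implies S).
    not not (R or R): drop double negation, giving (R or R).
    ((not R iff P) implies ((Q iff S) and not Q)): β-rule — branch into not (not R iff P)  //  ((Q iff S) and not Q).
      branch 2.1 (add not (not R iff P)):
        (Q implies S): β-rule — branch into not Q  //  S.
          branch 2.1.1 (add not Q):
            (R or R): β-rule — branch into R  //  R.
              branch 2.1.1.1 (add R):
                not (not R iff P): β-rule — branch into not R, not P  //  not not R, P.
                  branch 2.1.1.1.1 (add not R, not P):
                    × closes — contains both R and not R.
                  branch 2.1.1.1.2 (add not not R, P):
                    ○ open, literals {P=1, Q=0, R=1}.
              branch 2.1.1.2 (add R):
                not (not R iff P): β-rule — branch into not R, not P  //  not not R, P.
                  branch 2.1.1.2.1 (add not R, not P):
                    × closes — contains both R and not R.
                  branch 2.1.1.2.2 (add not not R, P):
                    ○ open, literals {P=1, Q=0, R=1}.
          branch 2.1.2 (add S):
            (R or R): β-rule — branch into R  //  R.
              branch 2.1.2.1 (add R):
                not (not R iff P): β-rule — branch into not R, not P  //  not not R, P.
                  branch 2.1.2.1.1 (add not R, not P):
                    × closes — contains both R and not R.
                  branch 2.1.2.1.2 (add not not R, P):
                    ○ open, literals {P=1, R=1, S=1}.
              branch 2.1.2.2 (add R):
                not (not R iff P): β-rule — branch into not R, not P  //  not not R, P.
                  branch 2.1.2.2.1 (add not R, not P):
                    × closes — contains both R and not R.
                  branch 2.1.2.2.2 (add not not R, P):
                    ○ open, literals {P=1, R=1, S=1}.
      branch 2.2 (add ((Q iff S) and not Q)):
        ((Q iff S) and not Q): α-rule — add (Q iff S), not Q.
        (Q implies S): β-rule — branch into not Q  //  S.
          branch 2.2.1 (add not Q):
            (R or R): β-rule — branch into R  //  R.
              branch 2.2.1.1 (add R):
                (Q iff S): β-rule — branch into Q, S  //  not Q, not S.
                  branch 2.2.1.1.1 (add Q, S):
                    × closes — contains both Q and not Q.
                  branch 2.2.1.1.2 (add not Q, not S):
                    ○ open, literals {Q=0, R=1, S=0}.
              branch 2.2.1.2 (add R):
                (Q iff S): β-rule — branch into Q, S  //  not Q, not S.
                  branch 2.2.1.2.1 (add Q, S):
                    × closes — contains both Q and not Q.
                  branch 2.2.1.2.2 (add not Q, not S):
                    ○ open, literals {Q=0, R=1, S=0}.
          branch 2.2.2 (add S):
            (R or R): β-rule — branch into R  //  R.
              branch 2.2.2.1 (add R):
                (Q iff S): β-rule — branch into Q, S  //  not Q, not S.
                  branch 2.2.2.1.1 (add Q, S):
                    × closes — contains both Q and not Q.
                  branch 2.2.2.1.2 (add not Q, not S):
                    × closes — contains both S and not S.
              branch 2.2.2.2 (add R):
                (Q iff S): β-rule — branch into Q, S  //  not Q, not S.
                  branch 2.2.2.2.1 (add Q, S):
                    × closes — contains both Q and not Q.
                  branch 2.2.2.2.2 (add not Q, not S):
                    × closes — contains both S and not S.
11 branches closed, 10 open.
An open branch gives a countermodel: P=1, Q=1, R=0, S=0 (unmentioned atoms arbitrary); under it the original formula is false.

Not valid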